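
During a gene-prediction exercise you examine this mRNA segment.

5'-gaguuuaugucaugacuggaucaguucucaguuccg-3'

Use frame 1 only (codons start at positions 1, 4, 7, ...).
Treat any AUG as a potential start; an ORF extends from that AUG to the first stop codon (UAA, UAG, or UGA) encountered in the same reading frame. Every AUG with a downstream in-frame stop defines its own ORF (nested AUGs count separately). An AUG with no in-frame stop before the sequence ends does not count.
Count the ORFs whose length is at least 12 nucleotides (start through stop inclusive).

Frame 1: GAG UUU AUG UCA UGA CUG GAU CAG UUC UCA GUU CCG — AUG at 7, stop UGA at 13 → 9 nt.
No ORF reaches 12 nucleotides. Count = 0.

0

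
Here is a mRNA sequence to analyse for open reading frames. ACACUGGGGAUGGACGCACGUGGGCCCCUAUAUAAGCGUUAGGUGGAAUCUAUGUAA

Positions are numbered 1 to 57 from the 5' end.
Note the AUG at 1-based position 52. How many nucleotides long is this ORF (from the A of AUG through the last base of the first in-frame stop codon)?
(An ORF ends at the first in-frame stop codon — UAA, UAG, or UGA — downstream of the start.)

Codons from position 52: AUG (52–54), UAA (55–57).
UAA is the first in-frame stop; ORF spans 52–57, 6 nucleotides.

6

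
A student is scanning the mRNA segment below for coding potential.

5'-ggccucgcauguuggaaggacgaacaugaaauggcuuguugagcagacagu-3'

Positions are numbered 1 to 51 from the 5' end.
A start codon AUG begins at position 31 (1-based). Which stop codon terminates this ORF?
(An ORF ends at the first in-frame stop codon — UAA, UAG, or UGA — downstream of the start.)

UGA

Codons from position 31: AUG (31–33), GCU (34–36), UGU (37–39), UGA (40–42).
The first in-frame stop codon is UGA.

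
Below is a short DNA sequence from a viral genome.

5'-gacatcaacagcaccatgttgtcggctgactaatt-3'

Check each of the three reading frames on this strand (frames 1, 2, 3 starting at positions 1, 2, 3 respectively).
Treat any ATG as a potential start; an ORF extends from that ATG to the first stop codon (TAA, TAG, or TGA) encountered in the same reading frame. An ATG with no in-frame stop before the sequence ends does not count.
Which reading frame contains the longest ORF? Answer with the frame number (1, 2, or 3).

1

Frame 1: GAC ATC AAC AGC ACC ATG TTG TCG GCT GAC TAA — ATG at 16, stop TAA at 31 → 18 nt.
Frame 2: ACA TCA ACA GCA CCA TGT TGT CGG CTG ACT AAT — no ATG→stop ORF.
Frame 3: CAT CAA CAG CAC CAT GTT GTC GGC TGA CTA ATT — no ATG→stop ORF.
Longest ORF is 18 nt in frame 1 (positions 16–33).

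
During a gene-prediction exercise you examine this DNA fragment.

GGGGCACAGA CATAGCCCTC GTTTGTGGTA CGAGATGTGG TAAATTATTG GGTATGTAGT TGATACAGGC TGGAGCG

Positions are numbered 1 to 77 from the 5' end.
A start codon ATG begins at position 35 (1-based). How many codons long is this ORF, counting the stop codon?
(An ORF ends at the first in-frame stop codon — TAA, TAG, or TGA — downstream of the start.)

3

Codons from position 35: ATG (35–37), TGG (38–40), TAA (41–43).
TAA is the first in-frame stop; that's 3 codons including the stop.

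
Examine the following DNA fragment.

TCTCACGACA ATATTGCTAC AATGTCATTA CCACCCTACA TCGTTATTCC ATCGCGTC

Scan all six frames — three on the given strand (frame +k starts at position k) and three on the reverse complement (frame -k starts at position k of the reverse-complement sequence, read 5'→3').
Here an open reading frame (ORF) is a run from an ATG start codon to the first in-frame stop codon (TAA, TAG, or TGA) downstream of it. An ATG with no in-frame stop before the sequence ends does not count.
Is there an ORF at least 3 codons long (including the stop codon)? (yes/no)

Reverse complement (5'→3'): GACGCGATGGAATAACGATGTAGGGTGGTAATGACATTGTAGCAATATTGTCGTGAGA
Frame +1: TCT CAC GAC AAT ATT GCT ACA ATG TCA TTA CCA CCC TAC ATC GTT ATT CCA TCG CGT — no ATG→stop ORF.
Frame +2: CTC ACG ACA ATA TTG CTA CAA TGT CAT TAC CAC CCT ACA TCG TTA TTC CAT CGC GTC — no ATG→stop ORF.
Frame +3: TCA CGA CAA TAT TGC TAC AAT GTC ATT ACC ACC CTA CAT CGT TAT TCC ATC GCG — no ATG→stop ORF.
Frame -1: GAC GCG ATG GAA TAA CGA TGT AGG GTG GTA ATG ACA TTG TAG CAA TAT TGT CGT GAG — ATG at 7, stop TAA at 13 → 9 nt; ATG at 31, stop TAG at 40 → 12 nt.
Frame -2: ACG CGA TGG AAT AAC GAT GTA GGG TGG TAA TGA CAT TGT AGC AAT ATT GTC GTG AGA — no ATG→stop ORF.
Frame -3: CGC GAT GGA ATA ACG ATG TAG GGT GGT AAT GAC ATT GTA GCA ATA TTG TCG TGA — ATG at 18, stop TAG at 21 → 6 nt.
Frame -1 has an ORF of 3 codons (positions 7–15) ≥ 3, so yes.

yes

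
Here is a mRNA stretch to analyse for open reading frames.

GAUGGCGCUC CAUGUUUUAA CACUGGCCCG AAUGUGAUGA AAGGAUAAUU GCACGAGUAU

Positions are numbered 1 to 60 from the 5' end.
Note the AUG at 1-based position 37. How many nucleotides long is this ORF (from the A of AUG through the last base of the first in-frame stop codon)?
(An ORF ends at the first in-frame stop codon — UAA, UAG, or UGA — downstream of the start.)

Codons from position 37: AUG (37–39), AAA (40–42), GGA (43–45), UAA (46–48).
UAA is the first in-frame stop; ORF spans 37–48, 12 nucleotides.

12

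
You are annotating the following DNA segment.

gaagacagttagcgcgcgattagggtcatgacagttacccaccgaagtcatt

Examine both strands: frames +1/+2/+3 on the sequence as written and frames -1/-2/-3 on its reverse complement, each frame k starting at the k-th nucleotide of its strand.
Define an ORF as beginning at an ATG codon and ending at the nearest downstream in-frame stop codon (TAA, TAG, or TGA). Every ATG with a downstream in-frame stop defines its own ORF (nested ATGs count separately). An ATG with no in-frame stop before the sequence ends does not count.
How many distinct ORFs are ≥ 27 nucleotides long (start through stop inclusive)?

0

Reverse complement (5'→3'): AATGACTTCGGTGGGTAACTGTCATGACCCTAATCGCGCGCTAACTGTCTTC
Frame +1: GAA GAC AGT TAG CGC GCG ATT AGG GTC ATG ACA GTT ACC CAC CGA AGT CAT — no ATG→stop ORF.
Frame +2: AAG ACA GTT AGC GCG CGA TTA GGG TCA TGA CAG TTA CCC ACC GAA GTC ATT — no ATG→stop ORF.
Frame +3: AGA CAG TTA GCG CGC GAT TAG GGT CAT GAC AGT TAC CCA CCG AAG TCA — no ATG→stop ORF.
Frame -1: AAT GAC TTC GGT GGG TAA CTG TCA TGA CCC TAA TCG CGC GCT AAC TGT CTT — no ATG→stop ORF.
Frame -2: ATG ACT TCG GTG GGT AAC TGT CAT GAC CCT AAT CGC GCG CTA ACT GTC TTC — no ATG→stop ORF.
Frame -3: TGA CTT CGG TGG GTA ACT GTC ATG ACC CTA ATC GCG CGC TAA CTG TCT — ATG at 24, stop TAA at 42 → 21 nt.
No ORF reaches 27 nucleotides. Count = 0.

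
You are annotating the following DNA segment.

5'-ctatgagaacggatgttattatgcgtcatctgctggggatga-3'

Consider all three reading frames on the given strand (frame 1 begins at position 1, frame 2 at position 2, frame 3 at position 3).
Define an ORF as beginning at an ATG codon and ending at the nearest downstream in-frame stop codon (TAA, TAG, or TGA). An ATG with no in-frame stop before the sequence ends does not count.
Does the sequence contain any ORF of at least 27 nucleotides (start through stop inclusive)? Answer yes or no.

Frame 1: CTA TGA GAA CGG ATG TTA TTA TGC GTC ATC TGC TGG GGA TGA — ATG at 13, stop TGA at 40 → 30 nt.
Frame 2: TAT GAG AAC GGA TGT TAT TAT GCG TCA TCT GCT GGG GAT — no ATG→stop ORF.
Frame 3: ATG AGA ACG GAT GTT ATT ATG CGT CAT CTG CTG GGG ATG — no ATG→stop ORF.
Frame 1 has an ORF of 30 nucleotides (positions 13–42) ≥ 27, so yes.

yes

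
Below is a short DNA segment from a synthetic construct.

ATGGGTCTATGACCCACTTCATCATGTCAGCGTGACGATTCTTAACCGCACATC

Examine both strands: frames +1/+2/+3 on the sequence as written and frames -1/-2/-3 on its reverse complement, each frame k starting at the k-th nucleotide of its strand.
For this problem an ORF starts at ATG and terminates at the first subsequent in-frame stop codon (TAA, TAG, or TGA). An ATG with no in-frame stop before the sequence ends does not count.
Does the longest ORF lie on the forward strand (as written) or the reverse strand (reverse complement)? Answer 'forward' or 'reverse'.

Reverse complement (5'→3'): GATGTGCGGTTAAGAATCGTCACGCTGACATGATGAAGTGGGTCATAGACCCAT
Frame +1: ATG GGT CTA TGA CCC ACT TCA TCA TGT CAG CGT GAC GAT TCT TAA CCG CAC ATC — ATG at 1, stop TGA at 10 → 12 nt.
Frame +2: TGG GTC TAT GAC CCA CTT CAT CAT GTC AGC GTG ACG ATT CTT AAC CGC ACA — no ATG→stop ORF.
Frame +3: GGG TCT ATG ACC CAC TTC ATC ATG TCA GCG TGA CGA TTC TTA ACC GCA CAT — ATG at 9, stop TGA at 33 → 27 nt; ATG at 24, stop TGA at 33 → 12 nt.
Frame -1: GAT GTG CGG TTA AGA ATC GTC ACG CTG ACA TGA TGA AGT GGG TCA TAG ACC CAT — no ATG→stop ORF.
Frame -2: ATG TGC GGT TAA GAA TCG TCA CGC TGA CAT GAT GAA GTG GGT CAT AGA CCC — ATG at 2, stop TAA at 11 → 12 nt.
Frame -3: TGT GCG GTT AAG AAT CGT CAC GCT GAC ATG ATG AAG TGG GTC ATA GAC CCA — no ATG→stop ORF.
Forward-strand max 27 nt; reverse-strand max 12 nt. The forward strand has the longer ORF.

forward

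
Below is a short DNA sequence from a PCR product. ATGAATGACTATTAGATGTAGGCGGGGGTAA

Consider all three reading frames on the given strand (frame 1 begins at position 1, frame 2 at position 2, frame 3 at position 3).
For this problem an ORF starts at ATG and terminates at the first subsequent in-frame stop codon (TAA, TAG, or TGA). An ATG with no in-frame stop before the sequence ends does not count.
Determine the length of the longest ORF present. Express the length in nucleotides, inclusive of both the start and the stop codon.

27

Frame 1: ATG AAT GAC TAT TAG ATG TAG GCG GGG GTA — ATG at 1, stop TAG at 13 → 15 nt; ATG at 16, stop TAG at 19 → 6 nt.
Frame 2: TGA ATG ACT ATT AGA TGT AGG CGG GGG TAA — ATG at 5, stop TAA at 29 → 27 nt.
Frame 3: GAA TGA CTA TTA GAT GTA GGC GGG GGT — no ATG→stop ORF.
Longest: frame 2, positions 5–31, 27 nt = 9 codons = 8 aa. → 27 nucleotides.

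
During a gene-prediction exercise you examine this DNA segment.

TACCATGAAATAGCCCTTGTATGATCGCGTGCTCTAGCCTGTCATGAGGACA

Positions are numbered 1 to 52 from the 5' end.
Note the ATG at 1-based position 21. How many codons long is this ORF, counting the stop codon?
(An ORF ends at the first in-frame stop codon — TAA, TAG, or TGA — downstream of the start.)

9

Codons from position 21: ATG (21–23), ATC (24–26), GCG (27–29), TGC (30–32), TCT (33–35), AGC (36–38), CTG (39–41), TCA (42–44), TGA (45–47).
TGA is the first in-frame stop; that's 9 codons including the stop.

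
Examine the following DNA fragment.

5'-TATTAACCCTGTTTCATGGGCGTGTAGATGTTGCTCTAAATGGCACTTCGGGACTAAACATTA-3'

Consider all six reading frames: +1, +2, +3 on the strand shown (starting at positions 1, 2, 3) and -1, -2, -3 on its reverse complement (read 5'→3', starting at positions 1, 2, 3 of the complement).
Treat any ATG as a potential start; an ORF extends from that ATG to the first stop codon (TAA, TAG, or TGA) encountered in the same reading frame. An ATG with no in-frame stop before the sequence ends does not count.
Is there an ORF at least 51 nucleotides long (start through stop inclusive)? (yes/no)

no

Reverse complement (5'→3'): TAATGTTTAGTCCCGAAGTGCCATTTAGAGCAACATCTACACGCCCATGAAACAGGGTTAATA
Frame +1: TAT TAA CCC TGT TTC ATG GGC GTG TAG ATG TTG CTC TAA ATG GCA CTT CGG GAC TAA ACA TTA — ATG at 16, stop TAG at 25 → 12 nt; ATG at 28, stop TAA at 37 → 12 nt; ATG at 40, stop TAA at 55 → 18 nt.
Frame +2: ATT AAC CCT GTT TCA TGG GCG TGT AGA TGT TGC TCT AAA TGG CAC TTC GGG ACT AAA CAT — no ATG→stop ORF.
Frame +3: TTA ACC CTG TTT CAT GGG CGT GTA GAT GTT GCT CTA AAT GGC ACT TCG GGA CTA AAC ATT — no ATG→stop ORF.
Frame -1: TAA TGT TTA GTC CCG AAG TGC CAT TTA GAG CAA CAT CTA CAC GCC CAT GAA ACA GGG TTA ATA — no ATG→stop ORF.
Frame -2: AAT GTT TAG TCC CGA AGT GCC ATT TAG AGC AAC ATC TAC ACG CCC ATG AAA CAG GGT TAA — ATG at 47, stop TAA at 59 → 15 nt.
Frame -3: ATG TTT AGT CCC GAA GTG CCA TTT AGA GCA ACA TCT ACA CGC CCA TGA AAC AGG GTT AAT — ATG at 3, stop TGA at 48 → 48 nt.
Largest ORF found is 48 nucleotides < 51, so no.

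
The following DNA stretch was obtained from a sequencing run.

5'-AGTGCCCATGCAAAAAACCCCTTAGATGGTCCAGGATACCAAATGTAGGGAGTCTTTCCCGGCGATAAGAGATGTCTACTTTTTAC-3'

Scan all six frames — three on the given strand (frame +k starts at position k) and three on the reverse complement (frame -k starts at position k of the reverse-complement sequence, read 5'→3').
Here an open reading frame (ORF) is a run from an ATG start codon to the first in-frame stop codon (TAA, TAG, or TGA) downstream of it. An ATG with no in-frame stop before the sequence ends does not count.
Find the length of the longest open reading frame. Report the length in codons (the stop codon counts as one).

Reverse complement (5'→3'): GTAAAAAGTAGACATCTCTTATCGCCGGGAAAGACTCCCTACATTTGGTATCCTGGACCATCTAAGGGGTTTTTTGCATGGGCACT
Frame +1: AGT GCC CAT GCA AAA AAC CCC TTA GAT GGT CCA GGA TAC CAA ATG TAG GGA GTC TTT CCC GGC GAT AAG AGA TGT CTA CTT TTT — ATG at 43, stop TAG at 46 → 6 nt.
Frame +2: GTG CCC ATG CAA AAA ACC CCT TAG ATG GTC CAG GAT ACC AAA TGT AGG GAG TCT TTC CCG GCG ATA AGA GAT GTC TAC TTT TTA — ATG at 8, stop TAG at 23 → 18 nt.
Frame +3: TGC CCA TGC AAA AAA CCC CTT AGA TGG TCC AGG ATA CCA AAT GTA GGG AGT CTT TCC CGG CGA TAA GAG ATG TCT ACT TTT TAC — no ATG→stop ORF.
Frame -1: GTA AAA AGT AGA CAT CTC TTA TCG CCG GGA AAG ACT CCC TAC ATT TGG TAT CCT GGA CCA TCT AAG GGG TTT TTT GCA TGG GCA — no ATG→stop ORF.
Frame -2: TAA AAA GTA GAC ATC TCT TAT CGC CGG GAA AGA CTC CCT ACA TTT GGT ATC CTG GAC CAT CTA AGG GGT TTT TTG CAT GGG CAC — no ATG→stop ORF.
Frame -3: AAA AAG TAG ACA TCT CTT ATC GCC GGG AAA GAC TCC CTA CAT TTG GTA TCC TGG ACC ATC TAA GGG GTT TTT TGC ATG GGC ACT — no ATG→stop ORF.
Longest: frame +2, positions 8–25, 18 nt = 6 codons = 5 aa. → 6 codons.

6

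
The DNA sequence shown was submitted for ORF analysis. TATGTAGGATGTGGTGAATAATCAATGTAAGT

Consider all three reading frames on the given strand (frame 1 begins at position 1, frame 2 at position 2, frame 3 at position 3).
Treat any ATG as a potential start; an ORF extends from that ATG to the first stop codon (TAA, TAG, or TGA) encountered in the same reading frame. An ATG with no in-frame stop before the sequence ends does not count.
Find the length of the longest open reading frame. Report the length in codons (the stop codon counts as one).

3

Frame 1: TAT GTA GGA TGT GGT GAA TAA TCA ATG TAA — ATG at 25, stop TAA at 28 → 6 nt.
Frame 2: ATG TAG GAT GTG GTG AAT AAT CAA TGT AAG — ATG at 2, stop TAG at 5 → 6 nt.
Frame 3: TGT AGG ATG TGG TGA ATA ATC AAT GTA AGT — ATG at 9, stop TGA at 15 → 9 nt.
Longest: frame 3, positions 9–17, 9 nt = 3 codons = 2 aa. → 3 codons.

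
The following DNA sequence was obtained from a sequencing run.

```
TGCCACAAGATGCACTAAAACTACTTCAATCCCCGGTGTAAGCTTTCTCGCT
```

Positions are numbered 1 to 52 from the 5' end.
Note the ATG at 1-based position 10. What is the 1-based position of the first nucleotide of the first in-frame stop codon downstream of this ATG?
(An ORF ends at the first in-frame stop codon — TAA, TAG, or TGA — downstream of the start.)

16

Codons from position 10: ATG (10–12), CAC (13–15), TAA (16–18).
TAA is a stop codon; it begins at position 16.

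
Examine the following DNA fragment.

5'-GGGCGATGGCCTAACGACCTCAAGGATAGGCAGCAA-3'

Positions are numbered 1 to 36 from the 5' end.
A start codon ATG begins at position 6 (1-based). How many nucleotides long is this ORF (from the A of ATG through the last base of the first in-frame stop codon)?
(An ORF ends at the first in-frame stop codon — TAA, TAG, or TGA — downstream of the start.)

Codons from position 6: ATG (6–8), GCC (9–11), TAA (12–14).
TAA is the first in-frame stop; ORF spans 6–14, 9 nucleotides.

9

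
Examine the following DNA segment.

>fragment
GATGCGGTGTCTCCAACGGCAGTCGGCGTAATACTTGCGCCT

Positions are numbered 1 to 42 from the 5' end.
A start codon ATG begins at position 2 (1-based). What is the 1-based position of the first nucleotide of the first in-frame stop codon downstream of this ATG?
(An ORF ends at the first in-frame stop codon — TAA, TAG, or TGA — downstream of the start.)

29

Codons from position 2: ATG (2–4), CGG (5–7), TGT (8–10), CTC (11–13), CAA (14–16), CGG (17–19), CAG (20–22), TCG (23–25), GCG (26–28), TAA (29–31).
TAA is a stop codon; it begins at position 29.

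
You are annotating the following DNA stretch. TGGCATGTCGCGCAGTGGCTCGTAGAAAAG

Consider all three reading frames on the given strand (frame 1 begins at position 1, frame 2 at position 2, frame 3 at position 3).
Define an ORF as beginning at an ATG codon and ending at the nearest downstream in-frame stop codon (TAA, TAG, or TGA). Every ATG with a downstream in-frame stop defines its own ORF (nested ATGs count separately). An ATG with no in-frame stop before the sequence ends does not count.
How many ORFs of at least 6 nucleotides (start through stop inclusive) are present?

Frame 1: TGG CAT GTC GCG CAG TGG CTC GTA GAA AAG — no ATG→stop ORF.
Frame 2: GGC ATG TCG CGC AGT GGC TCG TAG AAA — ATG at 5, stop TAG at 23 → 21 nt.
Frame 3: GCA TGT CGC GCA GTG GCT CGT AGA AAA — no ATG→stop ORF.
ORFs ≥ 6 nucleotides: frame 2 5–25 (21 nucleotides). Count = 1.

1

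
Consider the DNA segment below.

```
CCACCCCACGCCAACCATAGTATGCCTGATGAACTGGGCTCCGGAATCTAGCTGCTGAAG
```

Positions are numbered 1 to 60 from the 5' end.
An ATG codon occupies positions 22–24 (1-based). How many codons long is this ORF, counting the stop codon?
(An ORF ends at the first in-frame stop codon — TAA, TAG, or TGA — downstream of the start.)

10

Codons from position 22: ATG (22–24), CCT (25–27), GAT (28–30), GAA (31–33), CTG (34–36), GGC (37–39), TCC (40–42), GGA (43–45), ATC (46–48), TAG (49–51).
TAG is the first in-frame stop; that's 10 codons including the stop.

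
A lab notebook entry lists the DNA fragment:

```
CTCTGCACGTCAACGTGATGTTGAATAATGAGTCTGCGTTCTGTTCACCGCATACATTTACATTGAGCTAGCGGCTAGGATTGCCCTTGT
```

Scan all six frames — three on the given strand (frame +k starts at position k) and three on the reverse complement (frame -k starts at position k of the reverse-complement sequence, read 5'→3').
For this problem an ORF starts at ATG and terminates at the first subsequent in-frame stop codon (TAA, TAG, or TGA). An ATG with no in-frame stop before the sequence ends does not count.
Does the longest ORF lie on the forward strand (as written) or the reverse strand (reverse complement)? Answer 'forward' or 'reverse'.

Reverse complement (5'→3'): ACAAGGGCAATCCTAGCCGCTAGCTCAATGTAAATGTATGCGGTGAACAGAACGCAGACTCATTATTCAACATCACGTTGACGTGCAGAG
Frame +1: CTC TGC ACG TCA ACG TGA TGT TGA ATA ATG AGT CTG CGT TCT GTT CAC CGC ATA CAT TTA CAT TGA GCT AGC GGC TAG GAT TGC CCT TGT — ATG at 28, stop TGA at 64 → 39 nt.
Frame +2: TCT GCA CGT CAA CGT GAT GTT GAA TAA TGA GTC TGC GTT CTG TTC ACC GCA TAC ATT TAC ATT GAG CTA GCG GCT AGG ATT GCC CTT — no ATG→stop ORF.
Frame +3: CTG CAC GTC AAC GTG ATG TTG AAT AAT GAG TCT GCG TTC TGT TCA CCG CAT ACA TTT ACA TTG AGC TAG CGG CTA GGA TTG CCC TTG — ATG at 18, stop TAG at 69 → 54 nt.
Frame -1: ACA AGG GCA ATC CTA GCC GCT AGC TCA ATG TAA ATG TAT GCG GTG AAC AGA ACG CAG ACT CAT TAT TCA ACA TCA CGT TGA CGT GCA GAG — ATG at 28, stop TAA at 31 → 6 nt; ATG at 34, stop TGA at 79 → 48 nt.
Frame -2: CAA GGG CAA TCC TAG CCG CTA GCT CAA TGT AAA TGT ATG CGG TGA ACA GAA CGC AGA CTC ATT ATT CAA CAT CAC GTT GAC GTG CAG — ATG at 38, stop TGA at 44 → 9 nt.
Frame -3: AAG GGC AAT CCT AGC CGC TAG CTC AAT GTA AAT GTA TGC GGT GAA CAG AAC GCA GAC TCA TTA TTC AAC ATC ACG TTG ACG TGC AGA — no ATG→stop ORF.
Forward-strand max 54 nt; reverse-strand max 48 nt. The forward strand has the longer ORF.

forward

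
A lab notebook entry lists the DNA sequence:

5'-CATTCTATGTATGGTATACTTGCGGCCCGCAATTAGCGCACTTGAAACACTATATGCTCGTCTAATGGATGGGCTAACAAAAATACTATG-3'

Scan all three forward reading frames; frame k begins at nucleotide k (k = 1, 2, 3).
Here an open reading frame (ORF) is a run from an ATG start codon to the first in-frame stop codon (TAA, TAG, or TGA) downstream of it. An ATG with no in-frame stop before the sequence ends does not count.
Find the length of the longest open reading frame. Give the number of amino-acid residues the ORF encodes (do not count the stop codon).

Frame 1: CAT TCT ATG TAT GGT ATA CTT GCG GCC CGC AAT TAG CGC ACT TGA AAC ACT ATA TGC TCG TCT AAT GGA TGG GCT AAC AAA AAT ACT ATG — ATG at 7, stop TAG at 34 → 30 nt.
Frame 2: ATT CTA TGT ATG GTA TAC TTG CGG CCC GCA ATT AGC GCA CTT GAA ACA CTA TAT GCT CGT CTA ATG GAT GGG CTA ACA AAA ATA CTA — no ATG→stop ORF.
Frame 3: TTC TAT GTA TGG TAT ACT TGC GGC CCG CAA TTA GCG CAC TTG AAA CAC TAT ATG CTC GTC TAA TGG ATG GGC TAA CAA AAA TAC TAT — ATG at 54, stop TAA at 63 → 12 nt; ATG at 69, stop TAA at 75 → 9 nt.
Longest: frame 1, positions 7–36, 30 nt = 10 codons = 9 aa. → 9 amino acids.

9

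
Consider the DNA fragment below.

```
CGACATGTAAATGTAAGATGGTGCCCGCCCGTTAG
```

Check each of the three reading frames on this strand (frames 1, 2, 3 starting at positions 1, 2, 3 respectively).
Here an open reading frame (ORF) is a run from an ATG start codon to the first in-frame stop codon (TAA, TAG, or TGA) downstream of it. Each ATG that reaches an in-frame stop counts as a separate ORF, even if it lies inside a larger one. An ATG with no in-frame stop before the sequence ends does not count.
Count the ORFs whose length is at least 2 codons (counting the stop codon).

3

Frame 1: CGA CAT GTA AAT GTA AGA TGG TGC CCG CCC GTT — no ATG→stop ORF.
Frame 2: GAC ATG TAA ATG TAA GAT GGT GCC CGC CCG TTA — ATG at 5, stop TAA at 8 → 6 nt; ATG at 11, stop TAA at 14 → 6 nt.
Frame 3: ACA TGT AAA TGT AAG ATG GTG CCC GCC CGT TAG — ATG at 18, stop TAG at 33 → 18 nt.
ORFs ≥ 2 codons: frame 2 5–10 (2 codons), frame 2 11–16 (2 codons), frame 3 18–35 (6 codons). Count = 3.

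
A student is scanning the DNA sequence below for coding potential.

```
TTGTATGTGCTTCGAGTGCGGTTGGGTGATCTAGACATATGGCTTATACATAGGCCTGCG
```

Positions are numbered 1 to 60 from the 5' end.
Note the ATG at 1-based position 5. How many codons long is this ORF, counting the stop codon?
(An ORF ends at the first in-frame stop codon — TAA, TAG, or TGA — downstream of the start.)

Codons from position 5: ATG (5–7), TGC (8–10), TTC (11–13), GAG (14–16), TGC (17–19), GGT (20–22), TGG (23–25), GTG (26–28), ATC (29–31), TAG (32–34).
TAG is the first in-frame stop; that's 10 codons including the stop.

10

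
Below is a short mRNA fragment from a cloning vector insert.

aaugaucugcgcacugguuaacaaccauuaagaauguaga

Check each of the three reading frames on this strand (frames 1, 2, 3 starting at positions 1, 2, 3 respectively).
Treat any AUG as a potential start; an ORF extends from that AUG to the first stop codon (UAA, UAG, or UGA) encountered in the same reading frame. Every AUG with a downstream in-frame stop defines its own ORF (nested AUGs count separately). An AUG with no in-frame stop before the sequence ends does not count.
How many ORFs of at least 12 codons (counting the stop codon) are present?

Frame 1: AAU GAU CUG CGC ACU GGU UAA CAA CCA UUA AGA AUG UAG — AUG at 34, stop UAG at 37 → 6 nt.
Frame 2: AUG AUC UGC GCA CUG GUU AAC AAC CAU UAA GAA UGU AGA — AUG at 2, stop UAA at 29 → 30 nt.
Frame 3: UGA UCU GCG CAC UGG UUA ACA ACC AUU AAG AAU GUA — no AUG→stop ORF.
No ORF reaches 12 codons. Count = 0.

0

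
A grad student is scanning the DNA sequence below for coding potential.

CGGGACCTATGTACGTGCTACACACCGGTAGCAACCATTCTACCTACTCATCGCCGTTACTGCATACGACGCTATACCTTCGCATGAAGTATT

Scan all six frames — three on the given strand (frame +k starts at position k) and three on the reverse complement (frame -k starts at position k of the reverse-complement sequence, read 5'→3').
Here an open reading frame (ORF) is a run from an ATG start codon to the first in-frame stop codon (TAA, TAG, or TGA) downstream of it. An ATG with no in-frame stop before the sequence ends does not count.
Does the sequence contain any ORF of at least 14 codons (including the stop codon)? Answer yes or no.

yes

Reverse complement (5'→3'): AATACTTCATGCGAAGGTATAGCGTCGTATGCAGTAACGGCGATGAGTAGGTAGAATGGTTGCTACCGGTGTGTAGCACGTACATAGGTCCCG
Frame +1: CGG GAC CTA TGT ACG TGC TAC ACA CCG GTA GCA ACC ATT CTA CCT ACT CAT CGC CGT TAC TGC ATA CGA CGC TAT ACC TTC GCA TGA AGT ATT — no ATG→stop ORF.
Frame +2: GGG ACC TAT GTA CGT GCT ACA CAC CGG TAG CAA CCA TTC TAC CTA CTC ATC GCC GTT ACT GCA TAC GAC GCT ATA CCT TCG CAT GAA GTA — no ATG→stop ORF.
Frame +3: GGA CCT ATG TAC GTG CTA CAC ACC GGT AGC AAC CAT TCT ACC TAC TCA TCG CCG TTA CTG CAT ACG ACG CTA TAC CTT CGC ATG AAG TAT — no ATG→stop ORF.
Frame -1: AAT ACT TCA TGC GAA GGT ATA GCG TCG TAT GCA GTA ACG GCG ATG AGT AGG TAG AAT GGT TGC TAC CGG TGT GTA GCA CGT ACA TAG GTC CCG — ATG at 43, stop TAG at 52 → 12 nt.
Frame -2: ATA CTT CAT GCG AAG GTA TAG CGT CGT ATG CAG TAA CGG CGA TGA GTA GGT AGA ATG GTT GCT ACC GGT GTG TAG CAC GTA CAT AGG TCC — ATG at 29, stop TAA at 35 → 9 nt; ATG at 56, stop TAG at 74 → 21 nt.
Frame -3: TAC TTC ATG CGA AGG TAT AGC GTC GTA TGC AGT AAC GGC GAT GAG TAG GTA GAA TGG TTG CTA CCG GTG TGT AGC ACG TAC ATA GGT CCC — ATG at 9, stop TAG at 48 → 42 nt.
Frame -3 has an ORF of 14 codons (positions 9–50) ≥ 14, so yes.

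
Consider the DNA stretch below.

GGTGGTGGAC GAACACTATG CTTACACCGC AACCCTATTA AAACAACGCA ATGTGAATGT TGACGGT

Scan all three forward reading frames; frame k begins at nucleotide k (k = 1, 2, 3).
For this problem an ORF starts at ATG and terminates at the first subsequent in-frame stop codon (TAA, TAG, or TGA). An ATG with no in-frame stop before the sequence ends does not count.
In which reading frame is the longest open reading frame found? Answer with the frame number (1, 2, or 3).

3

Frame 1: GGT GGT GGA CGA ACA CTA TGC TTA CAC CGC AAC CCT ATT AAA ACA ACG CAA TGT GAA TGT TGA CGG — no ATG→stop ORF.
Frame 2: GTG GTG GAC GAA CAC TAT GCT TAC ACC GCA ACC CTA TTA AAA CAA CGC AAT GTG AAT GTT GAC GGT — no ATG→stop ORF.
Frame 3: TGG TGG ACG AAC ACT ATG CTT ACA CCG CAA CCC TAT TAA AAC AAC GCA ATG TGA ATG TTG ACG — ATG at 18, stop TAA at 39 → 24 nt; ATG at 51, stop TGA at 54 → 6 nt.
Longest ORF is 24 nt in frame 3 (positions 18–41).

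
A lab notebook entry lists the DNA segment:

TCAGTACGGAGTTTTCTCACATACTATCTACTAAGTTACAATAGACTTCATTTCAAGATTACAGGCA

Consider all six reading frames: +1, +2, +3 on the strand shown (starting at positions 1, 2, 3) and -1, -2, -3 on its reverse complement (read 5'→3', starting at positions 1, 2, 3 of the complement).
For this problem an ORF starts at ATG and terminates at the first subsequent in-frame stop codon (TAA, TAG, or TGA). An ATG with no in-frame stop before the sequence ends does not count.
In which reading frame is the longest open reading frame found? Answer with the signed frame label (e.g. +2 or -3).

-2

Reverse complement (5'→3'): TGCCTGTAATCTTGAAATGAAGTCTATTGTAACTTAGTAGATAGTATGTGAGAAAACTCCGTACTGA
Frame +1: TCA GTA CGG AGT TTT CTC ACA TAC TAT CTA CTA AGT TAC AAT AGA CTT CAT TTC AAG ATT ACA GGC — no ATG→stop ORF.
Frame +2: CAG TAC GGA GTT TTC TCA CAT ACT ATC TAC TAA GTT ACA ATA GAC TTC ATT TCA AGA TTA CAG GCA — no ATG→stop ORF.
Frame +3: AGT ACG GAG TTT TCT CAC ATA CTA TCT ACT AAG TTA CAA TAG ACT TCA TTT CAA GAT TAC AGG — no ATG→stop ORF.
Frame -1: TGC CTG TAA TCT TGA AAT GAA GTC TAT TGT AAC TTA GTA GAT AGT ATG TGA GAA AAC TCC GTA CTG — ATG at 46, stop TGA at 49 → 6 nt.
Frame -2: GCC TGT AAT CTT GAA ATG AAG TCT ATT GTA ACT TAG TAG ATA GTA TGT GAG AAA ACT CCG TAC TGA — ATG at 17, stop TAG at 35 → 21 nt.
Frame -3: CCT GTA ATC TTG AAA TGA AGT CTA TTG TAA CTT AGT AGA TAG TAT GTG AGA AAA CTC CGT ACT — no ATG→stop ORF.
Longest ORF is 21 nt in frame -2 (positions 17–37).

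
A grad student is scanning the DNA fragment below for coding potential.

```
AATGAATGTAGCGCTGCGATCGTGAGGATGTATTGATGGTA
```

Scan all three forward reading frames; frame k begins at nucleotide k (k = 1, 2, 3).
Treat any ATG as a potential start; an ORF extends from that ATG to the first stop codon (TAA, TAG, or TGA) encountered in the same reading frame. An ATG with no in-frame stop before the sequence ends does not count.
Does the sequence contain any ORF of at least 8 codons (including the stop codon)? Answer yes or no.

yes

Frame 1: AAT GAA TGT AGC GCT GCG ATC GTG AGG ATG TAT TGA TGG — ATG at 28, stop TGA at 34 → 9 nt.
Frame 2: ATG AAT GTA GCG CTG CGA TCG TGA GGA TGT ATT GAT GGT — ATG at 2, stop TGA at 23 → 24 nt.
Frame 3: TGA ATG TAG CGC TGC GAT CGT GAG GAT GTA TTG ATG GTA — ATG at 6, stop TAG at 9 → 6 nt.
Frame 2 has an ORF of 8 codons (positions 2–25) ≥ 8, so yes.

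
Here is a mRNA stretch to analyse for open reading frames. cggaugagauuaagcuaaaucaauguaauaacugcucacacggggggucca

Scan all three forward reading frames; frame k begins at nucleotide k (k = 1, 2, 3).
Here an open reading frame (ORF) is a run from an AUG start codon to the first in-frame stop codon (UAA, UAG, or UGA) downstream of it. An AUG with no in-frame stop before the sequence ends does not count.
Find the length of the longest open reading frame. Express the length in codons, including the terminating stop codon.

Frame 1: CGG AUG AGA UUA AGC UAA AUC AAU GUA AUA ACU GCU CAC ACG GGG GGU CCA — AUG at 4, stop UAA at 16 → 15 nt.
Frame 2: GGA UGA GAU UAA GCU AAA UCA AUG UAA UAA CUG CUC ACA CGG GGG GUC — AUG at 23, stop UAA at 26 → 6 nt.
Frame 3: GAU GAG AUU AAG CUA AAU CAA UGU AAU AAC UGC UCA CAC GGG GGG UCC — no AUG→stop ORF.
Longest: frame 1, positions 4–18, 15 nt = 5 codons = 4 aa. → 5 codons.

5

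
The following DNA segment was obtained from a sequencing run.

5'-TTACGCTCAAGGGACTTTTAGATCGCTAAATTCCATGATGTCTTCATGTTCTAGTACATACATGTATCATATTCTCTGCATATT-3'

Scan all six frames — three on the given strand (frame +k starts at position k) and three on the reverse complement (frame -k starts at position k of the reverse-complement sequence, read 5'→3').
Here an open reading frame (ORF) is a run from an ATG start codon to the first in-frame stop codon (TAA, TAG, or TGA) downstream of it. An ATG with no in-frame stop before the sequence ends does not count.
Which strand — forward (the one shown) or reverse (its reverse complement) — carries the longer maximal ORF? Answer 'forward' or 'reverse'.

Reverse complement (5'→3'): AATATGCAGAGAATATGATACATGTATGTACTAGAACATGAAGACATCATGGAATTTAGCGATCTAAAAGTCCCTTGAGCGTAA
Frame +1: TTA CGC TCA AGG GAC TTT TAG ATC GCT AAA TTC CAT GAT GTC TTC ATG TTC TAG TAC ATA CAT GTA TCA TAT TCT CTG CAT ATT — ATG at 46, stop TAG at 52 → 9 nt.
Frame +2: TAC GCT CAA GGG ACT TTT AGA TCG CTA AAT TCC ATG ATG TCT TCA TGT TCT AGT ACA TAC ATG TAT CAT ATT CTC TGC ATA — no ATG→stop ORF.
Frame +3: ACG CTC AAG GGA CTT TTA GAT CGC TAA ATT CCA TGA TGT CTT CAT GTT CTA GTA CAT ACA TGT ATC ATA TTC TCT GCA TAT — no ATG→stop ORF.
Frame -1: AAT ATG CAG AGA ATA TGA TAC ATG TAT GTA CTA GAA CAT GAA GAC ATC ATG GAA TTT AGC GAT CTA AAA GTC CCT TGA GCG TAA — ATG at 4, stop TGA at 16 → 15 nt; ATG at 22, stop TGA at 76 → 57 nt; ATG at 49, stop TGA at 76 → 30 nt.
Frame -2: ATA TGC AGA GAA TAT GAT ACA TGT ATG TAC TAG AAC ATG AAG ACA TCA TGG AAT TTA GCG ATC TAA AAG TCC CTT GAG CGT — ATG at 26, stop TAG at 32 → 9 nt; ATG at 38, stop TAA at 65 → 30 nt.
Frame -3: TAT GCA GAG AAT ATG ATA CAT GTA TGT ACT AGA ACA TGA AGA CAT CAT GGA ATT TAG CGA TCT AAA AGT CCC TTG AGC GTA — ATG at 15, stop TGA at 39 → 27 nt.
Forward-strand max 9 nt; reverse-strand max 57 nt. The reverse strand has the longer ORF.

reverse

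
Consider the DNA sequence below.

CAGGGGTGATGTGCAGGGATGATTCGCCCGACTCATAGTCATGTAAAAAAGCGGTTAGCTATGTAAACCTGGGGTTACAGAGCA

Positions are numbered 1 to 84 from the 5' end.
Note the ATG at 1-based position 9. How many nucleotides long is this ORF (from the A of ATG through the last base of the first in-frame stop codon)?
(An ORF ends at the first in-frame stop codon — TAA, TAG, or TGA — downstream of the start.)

30

Codons from position 9: ATG (9–11), TGC (12–14), AGG (15–17), GAT (18–20), GAT (21–23), TCG (24–26), CCC (27–29), GAC (30–32), TCA (33–35), TAG (36–38).
TAG is the first in-frame stop; ORF spans 9–38, 30 nucleotides.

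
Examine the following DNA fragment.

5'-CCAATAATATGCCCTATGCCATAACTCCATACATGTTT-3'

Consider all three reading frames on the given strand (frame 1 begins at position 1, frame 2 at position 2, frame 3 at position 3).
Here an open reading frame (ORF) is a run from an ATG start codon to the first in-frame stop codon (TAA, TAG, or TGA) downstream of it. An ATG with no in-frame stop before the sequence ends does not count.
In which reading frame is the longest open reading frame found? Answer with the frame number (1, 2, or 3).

Frame 1: CCA ATA ATA TGC CCT ATG CCA TAA CTC CAT ACA TGT — ATG at 16, stop TAA at 22 → 9 nt.
Frame 2: CAA TAA TAT GCC CTA TGC CAT AAC TCC ATA CAT GTT — no ATG→stop ORF.
Frame 3: AAT AAT ATG CCC TAT GCC ATA ACT CCA TAC ATG TTT — no ATG→stop ORF.
Longest ORF is 9 nt in frame 1 (positions 16–24).

1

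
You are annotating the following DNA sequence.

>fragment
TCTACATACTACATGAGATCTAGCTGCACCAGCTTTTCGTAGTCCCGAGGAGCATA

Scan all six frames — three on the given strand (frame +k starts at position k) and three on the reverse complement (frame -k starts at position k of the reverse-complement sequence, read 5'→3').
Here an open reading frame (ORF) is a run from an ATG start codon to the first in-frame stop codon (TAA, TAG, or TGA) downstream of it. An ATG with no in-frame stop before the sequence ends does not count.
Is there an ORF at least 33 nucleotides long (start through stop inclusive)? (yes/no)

Reverse complement (5'→3'): TATGCTCCTCGGGACTACGAAAAGCTGGTGCAGCTAGATCTCATGTAGTATGTAGA
Frame +1: TCT ACA TAC TAC ATG AGA TCT AGC TGC ACC AGC TTT TCG TAG TCC CGA GGA GCA — ATG at 13, stop TAG at 40 → 30 nt.
Frame +2: CTA CAT ACT ACA TGA GAT CTA GCT GCA CCA GCT TTT CGT AGT CCC GAG GAG CAT — no ATG→stop ORF.
Frame +3: TAC ATA CTA CAT GAG ATC TAG CTG CAC CAG CTT TTC GTA GTC CCG AGG AGC ATA — no ATG→stop ORF.
Frame -1: TAT GCT CCT CGG GAC TAC GAA AAG CTG GTG CAG CTA GAT CTC ATG TAG TAT GTA — ATG at 43, stop TAG at 46 → 6 nt.
Frame -2: ATG CTC CTC GGG ACT ACG AAA AGC TGG TGC AGC TAG ATC TCA TGT AGT ATG TAG — ATG at 2, stop TAG at 35 → 36 nt; ATG at 50, stop TAG at 53 → 6 nt.
Frame -3: TGC TCC TCG GGA CTA CGA AAA GCT GGT GCA GCT AGA TCT CAT GTA GTA TGT AGA — no ATG→stop ORF.
Frame -2 has an ORF of 36 nucleotides (positions 2–37) ≥ 33, so yes.

yes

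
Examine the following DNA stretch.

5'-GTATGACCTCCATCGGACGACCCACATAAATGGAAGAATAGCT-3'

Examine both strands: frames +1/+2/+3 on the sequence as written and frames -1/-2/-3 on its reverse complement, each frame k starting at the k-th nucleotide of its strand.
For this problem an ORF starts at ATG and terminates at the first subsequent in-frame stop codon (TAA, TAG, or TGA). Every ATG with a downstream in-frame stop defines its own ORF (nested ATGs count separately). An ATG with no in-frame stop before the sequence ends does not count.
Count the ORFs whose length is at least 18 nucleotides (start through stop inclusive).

Reverse complement (5'→3'): AGCTATTCTTCCATTTATGTGGGTCGTCCGATGGAGGTCATAC
Frame +1: GTA TGA CCT CCA TCG GAC GAC CCA CAT AAA TGG AAG AAT AGC — no ATG→stop ORF.
Frame +2: TAT GAC CTC CAT CGG ACG ACC CAC ATA AAT GGA AGA ATA GCT — no ATG→stop ORF.
Frame +3: ATG ACC TCC ATC GGA CGA CCC ACA TAA ATG GAA GAA TAG — ATG at 3, stop TAA at 27 → 27 nt; ATG at 30, stop TAG at 39 → 12 nt.
Frame -1: AGC TAT TCT TCC ATT TAT GTG GGT CGT CCG ATG GAG GTC ATA — no ATG→stop ORF.
Frame -2: GCT ATT CTT CCA TTT ATG TGG GTC GTC CGA TGG AGG TCA TAC — no ATG→stop ORF.
Frame -3: CTA TTC TTC CAT TTA TGT GGG TCG TCC GAT GGA GGT CAT — no ATG→stop ORF.
ORFs ≥ 18 nucleotides: frame +3 3–29 (27 nucleotides). Count = 1.

1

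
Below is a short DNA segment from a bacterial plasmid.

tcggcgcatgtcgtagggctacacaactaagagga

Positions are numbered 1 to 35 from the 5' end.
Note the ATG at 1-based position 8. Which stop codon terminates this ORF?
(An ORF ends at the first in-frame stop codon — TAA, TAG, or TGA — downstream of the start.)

Codons from position 8: ATG (8–10), TCG (11–13), TAG (14–16).
The first in-frame stop codon is TAG.

TAG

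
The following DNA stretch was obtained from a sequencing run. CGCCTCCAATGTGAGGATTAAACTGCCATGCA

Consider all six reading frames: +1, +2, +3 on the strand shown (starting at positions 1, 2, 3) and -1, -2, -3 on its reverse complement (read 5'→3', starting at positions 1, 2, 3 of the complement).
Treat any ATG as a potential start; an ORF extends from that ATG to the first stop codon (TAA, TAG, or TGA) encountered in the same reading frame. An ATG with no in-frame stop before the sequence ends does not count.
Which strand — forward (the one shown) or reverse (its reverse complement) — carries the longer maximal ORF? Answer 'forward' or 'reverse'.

reverse

Reverse complement (5'→3'): TGCATGGCAGTTTAATCCTCACATTGGAGGCG
Frame +1: CGC CTC CAA TGT GAG GAT TAA ACT GCC ATG — no ATG→stop ORF.
Frame +2: GCC TCC AAT GTG AGG ATT AAA CTG CCA TGC — no ATG→stop ORF.
Frame +3: CCT CCA ATG TGA GGA TTA AAC TGC CAT GCA — ATG at 9, stop TGA at 12 → 6 nt.
Frame -1: TGC ATG GCA GTT TAA TCC TCA CAT TGG AGG — ATG at 4, stop TAA at 13 → 12 nt.
Frame -2: GCA TGG CAG TTT AAT CCT CAC ATT GGA GGC — no ATG→stop ORF.
Frame -3: CAT GGC AGT TTA ATC CTC ACA TTG GAG GCG — no ATG→stop ORF.
Forward-strand max 6 nt; reverse-strand max 12 nt. The reverse strand has the longer ORF.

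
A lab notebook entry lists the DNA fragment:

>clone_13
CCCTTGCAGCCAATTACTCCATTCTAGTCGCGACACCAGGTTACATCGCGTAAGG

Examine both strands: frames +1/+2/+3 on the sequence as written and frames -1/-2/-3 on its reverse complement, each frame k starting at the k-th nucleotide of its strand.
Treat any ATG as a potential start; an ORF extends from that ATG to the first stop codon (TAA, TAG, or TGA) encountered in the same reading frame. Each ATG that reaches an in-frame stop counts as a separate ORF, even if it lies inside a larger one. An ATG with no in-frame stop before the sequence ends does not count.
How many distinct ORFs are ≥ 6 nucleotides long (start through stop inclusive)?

2

Reverse complement (5'→3'): CCTTACGCGATGTAACCTGGTGTCGCGACTAGAATGGAGTAATTGGCTGCAAGGG
Frame +1: CCC TTG CAG CCA ATT ACT CCA TTC TAG TCG CGA CAC CAG GTT ACA TCG CGT AAG — no ATG→stop ORF.
Frame +2: CCT TGC AGC CAA TTA CTC CAT TCT AGT CGC GAC ACC AGG TTA CAT CGC GTA AGG — no ATG→stop ORF.
Frame +3: CTT GCA GCC AAT TAC TCC ATT CTA GTC GCG ACA CCA GGT TAC ATC GCG TAA — no ATG→stop ORF.
Frame -1: CCT TAC GCG ATG TAA CCT GGT GTC GCG ACT AGA ATG GAG TAA TTG GCT GCA AGG — ATG at 10, stop TAA at 13 → 6 nt; ATG at 34, stop TAA at 40 → 9 nt.
Frame -2: CTT ACG CGA TGT AAC CTG GTG TCG CGA CTA GAA TGG AGT AAT TGG CTG CAA GGG — no ATG→stop ORF.
Frame -3: TTA CGC GAT GTA ACC TGG TGT CGC GAC TAG AAT GGA GTA ATT GGC TGC AAG — no ATG→stop ORF.
ORFs ≥ 6 nucleotides: frame -1 10–15 (6 nucleotides), frame -1 34–42 (9 nucleotides). Count = 2.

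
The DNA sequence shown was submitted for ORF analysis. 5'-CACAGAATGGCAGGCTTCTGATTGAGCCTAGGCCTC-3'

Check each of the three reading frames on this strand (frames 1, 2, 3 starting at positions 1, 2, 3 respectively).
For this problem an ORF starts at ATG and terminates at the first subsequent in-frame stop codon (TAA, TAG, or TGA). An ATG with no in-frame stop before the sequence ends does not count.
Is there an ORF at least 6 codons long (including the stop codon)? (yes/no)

no

Frame 1: CAC AGA ATG GCA GGC TTC TGA TTG AGC CTA GGC CTC — ATG at 7, stop TGA at 19 → 15 nt.
Frame 2: ACA GAA TGG CAG GCT TCT GAT TGA GCC TAG GCC — no ATG→stop ORF.
Frame 3: CAG AAT GGC AGG CTT CTG ATT GAG CCT AGG CCT — no ATG→stop ORF.
Largest ORF found is 5 codons < 6, so no.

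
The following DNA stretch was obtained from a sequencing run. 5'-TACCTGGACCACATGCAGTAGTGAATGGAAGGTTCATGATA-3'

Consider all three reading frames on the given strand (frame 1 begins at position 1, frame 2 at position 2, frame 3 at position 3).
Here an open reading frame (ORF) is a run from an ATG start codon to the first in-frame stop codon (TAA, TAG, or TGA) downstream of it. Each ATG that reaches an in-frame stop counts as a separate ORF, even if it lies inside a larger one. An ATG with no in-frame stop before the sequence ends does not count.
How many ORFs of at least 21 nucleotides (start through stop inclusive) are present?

Frame 1: TAC CTG GAC CAC ATG CAG TAG TGA ATG GAA GGT TCA TGA — ATG at 13, stop TAG at 19 → 9 nt; ATG at 25, stop TGA at 37 → 15 nt.
Frame 2: ACC TGG ACC ACA TGC AGT AGT GAA TGG AAG GTT CAT GAT — no ATG→stop ORF.
Frame 3: CCT GGA CCA CAT GCA GTA GTG AAT GGA AGG TTC ATG ATA — no ATG→stop ORF.
No ORF reaches 21 nucleotides. Count = 0.

0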